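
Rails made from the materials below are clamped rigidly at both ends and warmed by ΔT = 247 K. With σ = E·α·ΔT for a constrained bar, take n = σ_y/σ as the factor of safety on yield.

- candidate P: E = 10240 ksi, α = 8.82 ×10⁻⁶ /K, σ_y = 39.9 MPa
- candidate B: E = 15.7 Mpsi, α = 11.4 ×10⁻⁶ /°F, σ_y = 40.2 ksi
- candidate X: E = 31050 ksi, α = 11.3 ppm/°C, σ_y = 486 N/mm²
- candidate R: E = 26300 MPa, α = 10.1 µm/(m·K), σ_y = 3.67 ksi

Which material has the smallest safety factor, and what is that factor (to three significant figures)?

candidate P, n = 0.259

Converting E to GPa, α to ×10⁻⁶/K, σ_y to MPa, then σ and n for each:
  candidate P: E = 70.60, α = 8.82, σ_y = 39.90 → σ = 154 MPa, n = 0.259
  candidate B: E = 108.2, α = 20.5, σ_y = 277.2 → σ = 549 MPa, n = 0.505
  candidate X: E = 214.1, α = 11.3, σ_y = 486.0 → σ = 598 MPa, n = 0.813
  candidate R: E = 26.30, α = 10.1, σ_y = 25.30 → σ = 65.6 MPa, n = 0.386
Candidate P has the lowest safety factor, n = 0.259.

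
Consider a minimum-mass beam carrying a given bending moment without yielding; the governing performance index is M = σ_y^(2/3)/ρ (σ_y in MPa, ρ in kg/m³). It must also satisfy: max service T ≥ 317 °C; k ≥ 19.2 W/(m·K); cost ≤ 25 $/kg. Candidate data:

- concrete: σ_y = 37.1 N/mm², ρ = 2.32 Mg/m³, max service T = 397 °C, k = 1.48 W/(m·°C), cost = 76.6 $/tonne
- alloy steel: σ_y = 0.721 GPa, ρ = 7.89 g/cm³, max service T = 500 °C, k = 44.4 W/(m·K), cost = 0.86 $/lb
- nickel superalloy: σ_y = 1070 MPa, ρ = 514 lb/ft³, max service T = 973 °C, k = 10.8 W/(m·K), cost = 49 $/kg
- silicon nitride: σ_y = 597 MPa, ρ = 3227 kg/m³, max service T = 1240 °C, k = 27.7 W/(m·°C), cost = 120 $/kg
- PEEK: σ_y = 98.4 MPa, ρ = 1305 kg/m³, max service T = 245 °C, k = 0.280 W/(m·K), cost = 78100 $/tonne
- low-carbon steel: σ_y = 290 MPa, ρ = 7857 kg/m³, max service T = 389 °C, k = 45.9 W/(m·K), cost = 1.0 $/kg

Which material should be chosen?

alloy steel

Screen on constraints: max service T ≥ 317 °C; k ≥ 19.2 W/(m·K); cost ≤ 25 $/kg. Survivors: alloy steel, low-carbon steel.
Normalizing units and computing the index:
  alloy steel: σ_y = 721.0 MPa, ρ = 7890 kg/m³
  low-carbon steel: σ_y = 290.0 MPa, ρ = 7857 kg/m³
  alloy steel: M = 10.2×10⁻³
  low-carbon steel: M = 5.58×10⁻³
The maximum is for alloy steel.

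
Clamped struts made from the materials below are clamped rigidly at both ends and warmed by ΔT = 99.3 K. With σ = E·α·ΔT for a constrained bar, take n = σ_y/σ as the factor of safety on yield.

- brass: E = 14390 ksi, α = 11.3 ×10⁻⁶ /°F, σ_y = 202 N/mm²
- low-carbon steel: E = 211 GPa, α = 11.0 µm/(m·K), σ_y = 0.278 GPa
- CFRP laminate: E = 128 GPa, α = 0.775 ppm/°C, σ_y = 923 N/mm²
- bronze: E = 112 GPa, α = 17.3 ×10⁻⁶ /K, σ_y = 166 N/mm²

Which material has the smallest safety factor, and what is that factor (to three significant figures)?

bronze, n = 0.863

Converting E to GPa, α to ×10⁻⁶/K, σ_y to MPa, then σ and n for each:
  brass: E = 99.22, α = 20.3, σ_y = 202.0 → σ = 200 MPa, n = 1.01
  low-carbon steel: E = 211.0, α = 11.0, σ_y = 278.0 → σ = 230 MPa, n = 1.21
  CFRP laminate: E = 128.0, α = 0.775, σ_y = 923.0 → σ = 9.85 MPa, n = 93.7
  bronze: E = 112.0, α = 17.3, σ_y = 166.0 → σ = 192 MPa, n = 0.863
Bronze has the lowest safety factor, n = 0.863.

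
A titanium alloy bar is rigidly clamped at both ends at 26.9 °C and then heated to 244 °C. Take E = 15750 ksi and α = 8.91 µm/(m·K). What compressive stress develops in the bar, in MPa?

210 MPa

E = 15750 ksi = 108.6 GPa.
ΔT = 217.1 K. Constrained thermal stress σ = E·α·ΔT = 108.6×10³ MPa × 8.91×10⁻⁶ × 217.1 = 210 MPa (compressive).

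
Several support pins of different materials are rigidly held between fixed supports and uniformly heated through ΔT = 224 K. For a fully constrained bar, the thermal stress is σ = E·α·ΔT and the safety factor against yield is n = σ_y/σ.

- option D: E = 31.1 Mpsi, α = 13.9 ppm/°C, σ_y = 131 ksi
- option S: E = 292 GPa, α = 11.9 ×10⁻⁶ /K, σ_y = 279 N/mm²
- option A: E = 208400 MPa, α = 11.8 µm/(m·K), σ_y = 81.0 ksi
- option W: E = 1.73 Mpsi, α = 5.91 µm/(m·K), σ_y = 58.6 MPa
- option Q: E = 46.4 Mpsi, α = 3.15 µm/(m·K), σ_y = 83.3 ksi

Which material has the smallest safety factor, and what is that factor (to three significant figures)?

option S, n = 0.358

With everything in SI (GPa, ×10⁻⁶/K, MPa):
  option D: E = 214.4, α = 13.9, σ_y = 903.2 → σ = 668 MPa, n = 1.35
  option S: E = 292.0, α = 11.9, σ_y = 279.0 → σ = 778 MPa, n = 0.358
  option A: E = 208.4, α = 11.8, σ_y = 558.5 → σ = 551 MPa, n = 1.01
  option W: E = 11.93, α = 5.91, σ_y = 58.60 → σ = 15.8 MPa, n = 3.71
  option Q: E = 319.9, α = 3.15, σ_y = 574.3 → σ = 226 MPa, n = 2.54
Smallest n: option S with n = 0.358.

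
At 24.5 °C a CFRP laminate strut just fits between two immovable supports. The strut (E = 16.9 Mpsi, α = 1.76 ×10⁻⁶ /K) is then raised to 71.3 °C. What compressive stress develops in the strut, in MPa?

9.60 MPa

E = 16.9 Mpsi = 116.5 GPa.
ΔT = 46.80 K. Constrained thermal stress σ = E·α·ΔT = 116.5×10³ MPa × 1.76×10⁻⁶ × 46.80 = 9.60 MPa (compressive).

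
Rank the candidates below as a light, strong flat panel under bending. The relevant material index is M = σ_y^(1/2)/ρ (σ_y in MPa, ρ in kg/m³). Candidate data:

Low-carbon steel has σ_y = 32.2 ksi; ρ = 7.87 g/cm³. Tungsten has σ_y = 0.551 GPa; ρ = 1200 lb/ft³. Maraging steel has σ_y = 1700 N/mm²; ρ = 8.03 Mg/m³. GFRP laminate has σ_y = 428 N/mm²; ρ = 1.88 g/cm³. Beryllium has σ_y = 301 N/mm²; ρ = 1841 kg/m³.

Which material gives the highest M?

In SI units:
  low-carbon steel: σ_y = 222.0 MPa, ρ = 7870 kg/m³
  tungsten: σ_y = 551.0 MPa, ρ = 19220 kg/m³
  maraging steel: σ_y = 1700 MPa, ρ = 8030 kg/m³
  GFRP laminate: σ_y = 428.0 MPa, ρ = 1880 kg/m³
  beryllium: σ_y = 301.0 MPa, ρ = 1841 kg/m³
  GFRP laminate: M = 11.0×10⁻³
  beryllium: M = 9.42×10⁻³
  maraging steel: M = 5.13×10⁻³
  low-carbon steel: M = 1.89×10⁻³
  tungsten: M = 1.22×10⁻³
The maximum is for GFRP laminate.

GFRP laminate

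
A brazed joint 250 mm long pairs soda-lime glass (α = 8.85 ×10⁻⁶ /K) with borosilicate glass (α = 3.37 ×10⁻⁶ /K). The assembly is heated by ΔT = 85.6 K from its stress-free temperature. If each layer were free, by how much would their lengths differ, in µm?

Δα = |8.85 − 3.37|×10⁻⁶/K = 5.48×10⁻⁶/K.
ΔL_mismatch = Δα·L·ΔT = 5.48×10⁻⁶ × 250.0 mm × 85.6 K = 117 µm.

117 µm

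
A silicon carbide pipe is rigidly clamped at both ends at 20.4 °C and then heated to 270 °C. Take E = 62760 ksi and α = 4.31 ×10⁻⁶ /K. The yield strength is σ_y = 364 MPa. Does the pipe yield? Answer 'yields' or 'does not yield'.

E = 62760 ksi = 432.7 GPa.
ΔT = 249.6 K. Constrained thermal stress σ = E·α·ΔT = 432.7×10³ MPa × 4.31×10⁻⁶ × 249.6 = 466 MPa (compressive).
Compare to σ_y = 364 MPa: σ ≥ σ_y, so it yields.

yields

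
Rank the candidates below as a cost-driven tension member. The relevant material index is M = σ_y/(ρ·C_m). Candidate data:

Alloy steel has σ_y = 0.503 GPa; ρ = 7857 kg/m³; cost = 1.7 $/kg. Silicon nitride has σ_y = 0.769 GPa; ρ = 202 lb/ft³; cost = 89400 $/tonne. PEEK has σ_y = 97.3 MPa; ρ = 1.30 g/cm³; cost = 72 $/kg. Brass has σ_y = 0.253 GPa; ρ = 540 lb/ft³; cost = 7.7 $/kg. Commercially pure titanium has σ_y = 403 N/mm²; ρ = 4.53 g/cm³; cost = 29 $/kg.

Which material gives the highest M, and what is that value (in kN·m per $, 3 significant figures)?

alloy steel, M = 37.7 kN·m per $

Normalizing units and computing the index:
  alloy steel: σ_y = 503.0 MPa, ρ = 7857 kg/m³, cost = 1.700 $/kg
  silicon nitride: σ_y = 769.0 MPa, ρ = 3236 kg/m³, cost = 89.40 $/kg
  PEEK: σ_y = 97.30 MPa, ρ = 1300 kg/m³, cost = 72.00 $/kg
  brass: σ_y = 253.0 MPa, ρ = 8650 kg/m³, cost = 7.700 $/kg
  commercially pure titanium: σ_y = 403.0 MPa, ρ = 4530 kg/m³, cost = 29.00 $/kg
  alloy steel: M = 37.7 kN·m per $
  brass: M = 3.80 kN·m per $
  commercially pure titanium: M = 3.07 kN·m per $
  silicon nitride: M = 2.66 kN·m per $
  PEEK: M = 1.04 kN·m per $
Highest index: alloy steel.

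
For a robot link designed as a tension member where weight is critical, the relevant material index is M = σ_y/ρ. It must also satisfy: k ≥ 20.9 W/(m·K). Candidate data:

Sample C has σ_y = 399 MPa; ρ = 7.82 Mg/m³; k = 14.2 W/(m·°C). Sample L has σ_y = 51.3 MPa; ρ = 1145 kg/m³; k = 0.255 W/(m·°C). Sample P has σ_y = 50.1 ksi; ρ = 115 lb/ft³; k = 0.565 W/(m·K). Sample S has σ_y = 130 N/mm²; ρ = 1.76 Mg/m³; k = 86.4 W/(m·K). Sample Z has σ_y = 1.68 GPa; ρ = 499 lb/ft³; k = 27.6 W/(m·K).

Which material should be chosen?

Screen on constraints: k ≥ 20.9 W/(m·K). Survivors: sample S, sample Z.
Convert each candidate to consistent units, then evaluate M:
  sample S: σ_y = 130.0 MPa, ρ = 1760 kg/m³
  sample Z: σ_y = 1680 MPa, ρ = 7993 kg/m³
  sample Z: M = 210 kN·m/kg
  sample S: M = 73.9 kN·m/kg
Highest index: sample Z.

sample Z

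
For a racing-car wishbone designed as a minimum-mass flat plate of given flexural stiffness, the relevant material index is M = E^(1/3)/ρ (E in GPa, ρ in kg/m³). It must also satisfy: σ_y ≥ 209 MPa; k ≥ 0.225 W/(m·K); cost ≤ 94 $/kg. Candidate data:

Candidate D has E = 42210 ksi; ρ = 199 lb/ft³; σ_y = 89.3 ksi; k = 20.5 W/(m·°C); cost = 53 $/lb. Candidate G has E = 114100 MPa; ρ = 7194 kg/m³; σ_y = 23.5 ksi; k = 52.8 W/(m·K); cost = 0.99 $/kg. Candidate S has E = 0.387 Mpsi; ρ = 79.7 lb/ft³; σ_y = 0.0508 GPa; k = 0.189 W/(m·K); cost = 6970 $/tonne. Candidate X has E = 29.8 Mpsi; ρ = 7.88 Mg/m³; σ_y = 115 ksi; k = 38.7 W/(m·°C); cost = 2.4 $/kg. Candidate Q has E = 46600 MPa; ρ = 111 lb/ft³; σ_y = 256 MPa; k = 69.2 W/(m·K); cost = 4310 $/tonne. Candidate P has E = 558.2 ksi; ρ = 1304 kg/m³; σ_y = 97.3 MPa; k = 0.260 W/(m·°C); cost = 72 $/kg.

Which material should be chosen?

Screen on constraints: σ_y ≥ 209 MPa; k ≥ 0.225 W/(m·K); cost ≤ 94 $/kg. Survivors: candidate X, candidate Q.
After converting to SI:
  candidate X: E = 205.5 GPa, ρ = 7880 kg/m³
  candidate Q: E = 46.60 GPa, ρ = 1778 kg/m³
  candidate Q: M = 2.02×10⁻³
  candidate X: M = 0.749×10⁻³
Candidate Q has the largest M.

candidate Q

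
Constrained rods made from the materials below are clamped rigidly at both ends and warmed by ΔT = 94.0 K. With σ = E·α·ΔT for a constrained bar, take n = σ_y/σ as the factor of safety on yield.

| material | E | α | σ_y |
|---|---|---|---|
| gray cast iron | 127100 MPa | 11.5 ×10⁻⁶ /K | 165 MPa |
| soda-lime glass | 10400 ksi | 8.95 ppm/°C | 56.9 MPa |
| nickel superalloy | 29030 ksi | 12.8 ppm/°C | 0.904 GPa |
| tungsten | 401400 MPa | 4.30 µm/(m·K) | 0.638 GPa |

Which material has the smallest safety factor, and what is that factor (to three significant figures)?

soda-lime glass, n = 0.943

With everything in SI (GPa, ×10⁻⁶/K, MPa):
  gray cast iron: E = 127.1, α = 11.5, σ_y = 165.0 → σ = 137 MPa, n = 1.20
  soda-lime glass: E = 71.71, α = 8.95, σ_y = 56.90 → σ = 60.3 MPa, n = 0.943
  nickel superalloy: E = 200.2, α = 12.8, σ_y = 904.0 → σ = 241 MPa, n = 3.75
  tungsten: E = 401.4, α = 4.30, σ_y = 638.0 → σ = 162 MPa, n = 3.93
Smallest n: soda-lime glass with n = 0.943.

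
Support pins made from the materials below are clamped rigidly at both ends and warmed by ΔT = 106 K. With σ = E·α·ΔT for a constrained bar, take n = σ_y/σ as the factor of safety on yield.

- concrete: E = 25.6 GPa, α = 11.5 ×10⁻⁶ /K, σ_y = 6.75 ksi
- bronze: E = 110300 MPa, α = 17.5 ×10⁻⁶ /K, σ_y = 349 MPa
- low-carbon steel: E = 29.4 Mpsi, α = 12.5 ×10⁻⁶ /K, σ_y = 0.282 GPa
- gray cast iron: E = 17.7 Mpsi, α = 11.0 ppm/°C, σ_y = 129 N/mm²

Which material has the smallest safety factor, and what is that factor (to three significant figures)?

In consistent units (E in GPa, α in ×10⁻⁶/K, σ_y in MPa):
  concrete: E = 25.60, α = 11.5, σ_y = 46.54 → σ = 31.2 MPa, n = 1.49
  bronze: E = 110.3, α = 17.5, σ_y = 349.0 → σ = 205 MPa, n = 1.71
  low-carbon steel: E = 202.7, α = 12.5, σ_y = 282.0 → σ = 269 MPa, n = 1.05
  gray cast iron: E = 122.0, α = 11.0, σ_y = 129.0 → σ = 142 MPa, n = 0.907
Gray cast iron has the lowest safety factor, n = 0.907.

gray cast iron, n = 0.907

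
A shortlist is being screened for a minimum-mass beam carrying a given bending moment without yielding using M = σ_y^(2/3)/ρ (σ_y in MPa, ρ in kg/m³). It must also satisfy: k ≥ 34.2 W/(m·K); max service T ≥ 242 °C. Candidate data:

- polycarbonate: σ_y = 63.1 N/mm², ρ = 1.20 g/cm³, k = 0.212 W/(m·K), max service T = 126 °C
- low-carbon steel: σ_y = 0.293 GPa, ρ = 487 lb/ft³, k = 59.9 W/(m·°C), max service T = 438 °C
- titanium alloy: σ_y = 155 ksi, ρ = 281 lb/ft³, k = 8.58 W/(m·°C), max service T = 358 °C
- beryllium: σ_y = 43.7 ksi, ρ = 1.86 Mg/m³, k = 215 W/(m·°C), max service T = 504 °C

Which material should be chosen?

Screen on constraints: k ≥ 34.2 W/(m·K); max service T ≥ 242 °C. Survivors: low-carbon steel, beryllium.
Putting every candidate on a common basis:
  low-carbon steel: σ_y = 293.0 MPa, ρ = 7801 kg/m³
  beryllium: σ_y = 301.3 MPa, ρ = 1860 kg/m³
  beryllium: M = 24.2×10⁻³
  low-carbon steel: M = 5.65×10⁻³
Beryllium has the largest M.

beryllium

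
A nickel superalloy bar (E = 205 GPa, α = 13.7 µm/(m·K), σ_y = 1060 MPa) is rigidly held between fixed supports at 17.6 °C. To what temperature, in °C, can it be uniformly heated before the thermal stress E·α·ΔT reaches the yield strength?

E·α·ΔT = 1060 MPa ⇒ ΔT = 1060 / (205.0×10³ × 13.7×10⁻⁶) = 377.4 K.
T = 17.6 + 377.4 = 395.0 °C.

395 °C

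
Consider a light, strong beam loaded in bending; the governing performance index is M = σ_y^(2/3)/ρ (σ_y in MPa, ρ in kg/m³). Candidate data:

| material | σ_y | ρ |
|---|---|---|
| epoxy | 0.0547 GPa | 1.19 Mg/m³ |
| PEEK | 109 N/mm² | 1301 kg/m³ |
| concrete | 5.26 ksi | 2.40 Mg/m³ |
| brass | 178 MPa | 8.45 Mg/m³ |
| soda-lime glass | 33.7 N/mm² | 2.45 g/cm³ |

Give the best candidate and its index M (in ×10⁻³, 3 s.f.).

After converting to SI:
  epoxy: σ_y = 54.70 MPa, ρ = 1190 kg/m³
  PEEK: σ_y = 109.0 MPa, ρ = 1301 kg/m³
  concrete: σ_y = 36.27 MPa, ρ = 2400 kg/m³
  brass: σ_y = 178.0 MPa, ρ = 8450 kg/m³
  soda-lime glass: σ_y = 33.70 MPa, ρ = 2450 kg/m³
  PEEK: M = 17.5×10⁻³
  epoxy: M = 12.1×10⁻³
  concrete: M = 4.57×10⁻³
  soda-lime glass: M = 4.26×10⁻³
  brass: M = 3.74×10⁻³
PEEK has the largest M.

PEEK, M = 17.5×10⁻³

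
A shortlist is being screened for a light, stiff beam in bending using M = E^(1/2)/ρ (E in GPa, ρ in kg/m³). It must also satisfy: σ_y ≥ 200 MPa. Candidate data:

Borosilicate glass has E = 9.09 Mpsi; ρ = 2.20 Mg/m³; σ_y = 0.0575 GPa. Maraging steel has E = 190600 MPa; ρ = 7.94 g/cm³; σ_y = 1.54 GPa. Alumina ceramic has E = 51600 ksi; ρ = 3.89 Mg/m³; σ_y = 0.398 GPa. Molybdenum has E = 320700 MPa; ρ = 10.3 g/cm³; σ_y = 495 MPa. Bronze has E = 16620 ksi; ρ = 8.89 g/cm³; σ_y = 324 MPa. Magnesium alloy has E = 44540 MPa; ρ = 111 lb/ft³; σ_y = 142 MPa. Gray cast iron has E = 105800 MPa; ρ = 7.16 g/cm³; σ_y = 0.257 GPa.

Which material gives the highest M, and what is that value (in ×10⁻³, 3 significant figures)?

Screen on constraints: σ_y ≥ 200 MPa. Survivors: maraging steel, alumina ceramic, molybdenum, bronze, gray cast iron.
Normalizing units and computing the index:
  maraging steel: E = 190.6 GPa, ρ = 7940 kg/m³
  alumina ceramic: E = 355.8 GPa, ρ = 3890 kg/m³
  molybdenum: E = 320.7 GPa, ρ = 10300 kg/m³
  bronze: E = 114.6 GPa, ρ = 8890 kg/m³
  gray cast iron: E = 105.8 GPa, ρ = 7160 kg/m³
  alumina ceramic: M = 4.85×10⁻³
  maraging steel: M = 1.74×10⁻³
  molybdenum: M = 1.74×10⁻³
  gray cast iron: M = 1.44×10⁻³
  bronze: M = 1.20×10⁻³
Alumina ceramic has the largest M.

alumina ceramic, M = 4.85×10⁻³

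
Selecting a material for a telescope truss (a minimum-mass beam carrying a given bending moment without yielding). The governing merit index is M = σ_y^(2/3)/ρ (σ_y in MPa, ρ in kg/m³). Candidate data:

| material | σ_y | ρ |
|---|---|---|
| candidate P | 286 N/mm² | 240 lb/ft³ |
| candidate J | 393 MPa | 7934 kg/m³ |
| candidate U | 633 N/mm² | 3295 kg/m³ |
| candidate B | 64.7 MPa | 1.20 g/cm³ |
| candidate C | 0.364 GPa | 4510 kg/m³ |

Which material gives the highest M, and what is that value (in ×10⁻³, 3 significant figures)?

candidate U, M = 22.4×10⁻³

After converting to SI:
  candidate P: σ_y = 286.0 MPa, ρ = 3844 kg/m³
  candidate J: σ_y = 393.0 MPa, ρ = 7934 kg/m³
  candidate U: σ_y = 633.0 MPa, ρ = 3295 kg/m³
  candidate B: σ_y = 64.70 MPa, ρ = 1200 kg/m³
  candidate C: σ_y = 364.0 MPa, ρ = 4510 kg/m³
  candidate U: M = 22.4×10⁻³
  candidate B: M = 13.4×10⁻³
  candidate C: M = 11.3×10⁻³
  candidate P: M = 11.3×10⁻³
  candidate J: M = 6.76×10⁻³
Highest index: candidate U.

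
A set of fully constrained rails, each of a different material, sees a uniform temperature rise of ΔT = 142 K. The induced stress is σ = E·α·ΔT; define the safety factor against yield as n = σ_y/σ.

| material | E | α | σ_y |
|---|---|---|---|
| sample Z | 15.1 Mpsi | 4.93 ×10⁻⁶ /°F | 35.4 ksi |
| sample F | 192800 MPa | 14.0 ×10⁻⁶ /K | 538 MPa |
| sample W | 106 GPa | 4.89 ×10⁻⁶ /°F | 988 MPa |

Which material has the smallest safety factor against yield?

sample F

With everything in SI (GPa, ×10⁻⁶/K, MPa):
  sample Z: E = 104.1, α = 8.87, σ_y = 244.1 → σ = 131 MPa, n = 1.86
  sample F: E = 192.8, α = 14.0, σ_y = 538.0 → σ = 383 MPa, n = 1.40
  sample W: E = 106.0, α = 8.80, σ_y = 988.0 → σ = 132 MPa, n = 7.46
Sample F has the lowest safety factor, n = 1.40.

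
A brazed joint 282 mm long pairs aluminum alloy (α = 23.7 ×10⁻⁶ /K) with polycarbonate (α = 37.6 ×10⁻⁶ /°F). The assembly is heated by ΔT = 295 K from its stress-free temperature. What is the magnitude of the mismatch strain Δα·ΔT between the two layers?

0.0130

polycarbonate: α = 37.6×10⁻⁶/°F × 9/5 = 67.7×10⁻⁶/K.
Δα = |23.7 − 67.7|×10⁻⁶/K = 44.0×10⁻⁶/K.
Mismatch strain = Δα·ΔT = 44.0×10⁻⁶ × 295.0 = 0.0130.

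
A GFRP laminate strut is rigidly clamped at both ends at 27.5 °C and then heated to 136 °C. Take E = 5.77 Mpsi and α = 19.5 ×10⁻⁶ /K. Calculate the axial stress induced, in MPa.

84.2 MPa

E = 5.77 Mpsi = 39.78 GPa.
ΔT = 108.5 K. Constrained thermal stress σ = E·α·ΔT = 39.78×10³ MPa × 19.5×10⁻⁶ × 108.5 = 84.2 MPa (compressive).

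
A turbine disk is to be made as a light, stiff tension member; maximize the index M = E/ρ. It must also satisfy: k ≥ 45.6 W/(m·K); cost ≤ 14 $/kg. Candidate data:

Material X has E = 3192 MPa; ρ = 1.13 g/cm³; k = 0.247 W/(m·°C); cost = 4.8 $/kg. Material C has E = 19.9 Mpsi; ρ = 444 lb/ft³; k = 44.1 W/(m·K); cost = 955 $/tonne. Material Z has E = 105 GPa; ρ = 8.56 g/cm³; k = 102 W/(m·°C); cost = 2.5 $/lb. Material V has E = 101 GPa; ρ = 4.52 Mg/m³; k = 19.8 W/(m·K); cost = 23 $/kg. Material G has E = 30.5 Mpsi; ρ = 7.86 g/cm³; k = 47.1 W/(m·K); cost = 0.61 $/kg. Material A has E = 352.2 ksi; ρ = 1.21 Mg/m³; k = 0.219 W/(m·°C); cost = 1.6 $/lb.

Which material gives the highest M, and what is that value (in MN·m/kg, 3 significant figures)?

material G, M = 26.8 MN·m/kg

Screen on constraints: k ≥ 45.6 W/(m·K); cost ≤ 14 $/kg. Survivors: material Z, material G.
After converting to SI:
  material Z: E = 105.0 GPa, ρ = 8560 kg/m³
  material G: E = 210.3 GPa, ρ = 7860 kg/m³
  material G: M = 26.8 MN·m/kg
  material Z: M = 12.3 MN·m/kg
Material G ranks first.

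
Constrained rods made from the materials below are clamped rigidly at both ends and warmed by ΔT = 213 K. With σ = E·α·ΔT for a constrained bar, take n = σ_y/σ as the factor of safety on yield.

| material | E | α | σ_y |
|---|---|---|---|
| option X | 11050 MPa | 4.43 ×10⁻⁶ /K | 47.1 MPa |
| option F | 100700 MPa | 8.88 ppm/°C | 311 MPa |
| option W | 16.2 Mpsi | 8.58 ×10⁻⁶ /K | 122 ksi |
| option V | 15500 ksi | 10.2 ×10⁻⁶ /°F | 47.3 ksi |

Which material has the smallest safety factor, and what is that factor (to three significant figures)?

option V, n = 0.780

Converting E to GPa, α to ×10⁻⁶/K, σ_y to MPa, then σ and n for each:
  option X: E = 11.05, α = 4.43, σ_y = 47.10 → σ = 10.4 MPa, n = 4.52
  option F: E = 100.7, α = 8.88, σ_y = 311.0 → σ = 190 MPa, n = 1.63
  option W: E = 111.7, α = 8.58, σ_y = 841.2 → σ = 204 MPa, n = 4.12
  option V: E = 106.9, α = 18.4, σ_y = 326.1 → σ = 418 MPa, n = 0.780
Smallest n: option V with n = 0.780.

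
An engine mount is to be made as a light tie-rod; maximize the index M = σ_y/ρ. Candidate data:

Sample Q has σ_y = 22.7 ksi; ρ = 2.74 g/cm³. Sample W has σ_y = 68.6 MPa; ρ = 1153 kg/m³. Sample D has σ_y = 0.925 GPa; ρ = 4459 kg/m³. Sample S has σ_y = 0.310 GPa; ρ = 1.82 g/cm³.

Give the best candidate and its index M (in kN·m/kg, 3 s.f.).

sample D, M = 207 kN·m/kg

In SI units:
  sample Q: σ_y = 156.5 MPa, ρ = 2740 kg/m³
  sample W: σ_y = 68.60 MPa, ρ = 1153 kg/m³
  sample D: σ_y = 925.0 MPa, ρ = 4459 kg/m³
  sample S: σ_y = 310.0 MPa, ρ = 1820 kg/m³
  sample D: M = 207 kN·m/kg
  sample S: M = 170 kN·m/kg
  sample W: M = 59.5 kN·m/kg
  sample Q: M = 57.1 kN·m/kg
Highest index: sample D.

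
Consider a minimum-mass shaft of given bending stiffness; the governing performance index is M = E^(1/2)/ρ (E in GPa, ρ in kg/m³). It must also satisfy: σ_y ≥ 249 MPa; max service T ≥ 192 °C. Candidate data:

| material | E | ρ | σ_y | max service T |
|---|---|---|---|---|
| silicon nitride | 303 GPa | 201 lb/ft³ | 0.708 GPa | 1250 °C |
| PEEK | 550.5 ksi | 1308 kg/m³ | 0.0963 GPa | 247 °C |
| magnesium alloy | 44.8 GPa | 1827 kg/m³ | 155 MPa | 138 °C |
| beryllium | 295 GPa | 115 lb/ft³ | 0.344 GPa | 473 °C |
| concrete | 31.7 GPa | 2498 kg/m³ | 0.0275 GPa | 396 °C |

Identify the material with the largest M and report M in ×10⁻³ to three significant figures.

Screen on constraints: σ_y ≥ 249 MPa; max service T ≥ 192 °C. Survivors: silicon nitride, beryllium.
Convert each candidate to consistent units, then evaluate M:
  silicon nitride: E = 303.0 GPa, ρ = 3220 kg/m³
  beryllium: E = 295.0 GPa, ρ = 1842 kg/m³
  beryllium: M = 9.32×10⁻³
  silicon nitride: M = 5.41×10⁻³
The maximum is for beryllium.

beryllium, M = 9.32×10⁻³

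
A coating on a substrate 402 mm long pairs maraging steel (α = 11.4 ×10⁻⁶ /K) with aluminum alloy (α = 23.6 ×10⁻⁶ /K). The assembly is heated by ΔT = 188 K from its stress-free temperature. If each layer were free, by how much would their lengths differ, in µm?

922 µm

Δα = |11.4 − 23.6|×10⁻⁶/K = 12.2×10⁻⁶/K.
ΔL_mismatch = Δα·L·ΔT = 12.2×10⁻⁶ × 402.0 mm × 188.0 K = 922 µm.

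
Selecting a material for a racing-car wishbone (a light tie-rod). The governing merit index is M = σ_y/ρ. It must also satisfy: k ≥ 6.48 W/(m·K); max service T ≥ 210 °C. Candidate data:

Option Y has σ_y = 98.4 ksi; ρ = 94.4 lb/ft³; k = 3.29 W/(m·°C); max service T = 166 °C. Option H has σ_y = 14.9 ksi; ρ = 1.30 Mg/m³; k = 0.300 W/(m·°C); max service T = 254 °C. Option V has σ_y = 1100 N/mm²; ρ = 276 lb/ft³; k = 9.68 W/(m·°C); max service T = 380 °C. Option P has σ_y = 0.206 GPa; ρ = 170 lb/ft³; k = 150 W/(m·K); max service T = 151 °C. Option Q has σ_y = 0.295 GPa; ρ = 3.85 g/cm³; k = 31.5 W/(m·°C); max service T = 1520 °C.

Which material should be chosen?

option V

Screen on constraints: k ≥ 6.48 W/(m·K); max service T ≥ 210 °C. Survivors: option V, option Q.
Convert each candidate to consistent units, then evaluate M:
  option V: σ_y = 1100 MPa, ρ = 4421 kg/m³
  option Q: σ_y = 295.0 MPa, ρ = 3850 kg/m³
  option V: M = 249 kN·m/kg
  option Q: M = 76.6 kN·m/kg
Option V has the largest M.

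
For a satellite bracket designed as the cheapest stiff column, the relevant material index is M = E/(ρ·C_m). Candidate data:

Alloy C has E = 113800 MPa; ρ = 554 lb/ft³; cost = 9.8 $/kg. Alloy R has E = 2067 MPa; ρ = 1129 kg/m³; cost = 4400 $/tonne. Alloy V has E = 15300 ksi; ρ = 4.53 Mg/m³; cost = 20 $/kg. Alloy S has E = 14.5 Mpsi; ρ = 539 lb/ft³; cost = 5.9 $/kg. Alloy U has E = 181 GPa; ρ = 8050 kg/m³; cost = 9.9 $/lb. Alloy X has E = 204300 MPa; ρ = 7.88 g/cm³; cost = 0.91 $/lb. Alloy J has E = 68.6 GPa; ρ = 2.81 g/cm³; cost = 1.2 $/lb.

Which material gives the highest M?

In SI units:
  alloy C: E = 113.8 GPa, ρ = 8874 kg/m³, cost = 9.800 $/kg
  alloy R: E = 2.067 GPa, ρ = 1129 kg/m³, cost = 4.400 $/kg
  alloy V: E = 105.5 GPa, ρ = 4530 kg/m³, cost = 20.00 $/kg
  alloy S: E = 99.97 GPa, ρ = 8634 kg/m³, cost = 5.900 $/kg
  alloy U: E = 181.0 GPa, ρ = 8050 kg/m³, cost = 21.83 $/kg
  alloy X: E = 204.3 GPa, ρ = 7880 kg/m³, cost = 2.006 $/kg
  alloy J: E = 68.60 GPa, ρ = 2810 kg/m³, cost = 2.646 $/kg
  alloy X: M = 12.9 MN·m per $
  alloy J: M = 9.23 MN·m per $
  alloy S: M = 1.96 MN·m per $
  alloy C: M = 1.31 MN·m per $
  alloy V: M = 1.16 MN·m per $
  alloy U: M = 1.03 MN·m per $
  alloy R: M = 0.416 MN·m per $
The maximum is for alloy X.

alloy X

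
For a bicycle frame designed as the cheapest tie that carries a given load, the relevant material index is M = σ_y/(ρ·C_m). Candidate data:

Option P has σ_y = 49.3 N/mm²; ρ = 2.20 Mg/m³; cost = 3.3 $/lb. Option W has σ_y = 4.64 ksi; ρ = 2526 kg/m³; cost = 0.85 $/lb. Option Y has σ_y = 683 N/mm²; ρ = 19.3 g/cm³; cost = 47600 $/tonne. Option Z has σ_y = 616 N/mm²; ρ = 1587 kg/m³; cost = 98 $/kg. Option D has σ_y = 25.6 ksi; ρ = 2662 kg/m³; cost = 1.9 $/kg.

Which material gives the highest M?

option D

Putting every candidate on a common basis:
  option P: σ_y = 49.30 MPa, ρ = 2200 kg/m³, cost = 7.275 $/kg
  option W: σ_y = 31.99 MPa, ρ = 2526 kg/m³, cost = 1.874 $/kg
  option Y: σ_y = 683.0 MPa, ρ = 19300 kg/m³, cost = 47.60 $/kg
  option Z: σ_y = 616.0 MPa, ρ = 1587 kg/m³, cost = 98.00 $/kg
  option D: σ_y = 176.5 MPa, ρ = 2662 kg/m³, cost = 1.900 $/kg
  option D: M = 34.9 kN·m per $
  option W: M = 6.76 kN·m per $
  option Z: M = 3.96 kN·m per $
  option P: M = 3.08 kN·m per $
  option Y: M = 0.743 kN·m per $
Highest index: option D.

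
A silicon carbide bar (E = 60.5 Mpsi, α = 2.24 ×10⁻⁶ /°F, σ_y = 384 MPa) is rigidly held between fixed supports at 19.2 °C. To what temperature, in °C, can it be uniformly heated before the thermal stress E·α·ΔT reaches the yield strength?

E = 60.5 Mpsi = 417.1 GPa.
α = 2.24×10⁻⁶/°F × 9/5 = 4.03×10⁻⁶/K.
E·α·ΔT = 384.0 MPa ⇒ ΔT = 384.0 / (417.1×10³ × 4.03×10⁻⁶) = 228.3 K.
T = 19.2 + 228.3 = 247.5 °C.

248 °C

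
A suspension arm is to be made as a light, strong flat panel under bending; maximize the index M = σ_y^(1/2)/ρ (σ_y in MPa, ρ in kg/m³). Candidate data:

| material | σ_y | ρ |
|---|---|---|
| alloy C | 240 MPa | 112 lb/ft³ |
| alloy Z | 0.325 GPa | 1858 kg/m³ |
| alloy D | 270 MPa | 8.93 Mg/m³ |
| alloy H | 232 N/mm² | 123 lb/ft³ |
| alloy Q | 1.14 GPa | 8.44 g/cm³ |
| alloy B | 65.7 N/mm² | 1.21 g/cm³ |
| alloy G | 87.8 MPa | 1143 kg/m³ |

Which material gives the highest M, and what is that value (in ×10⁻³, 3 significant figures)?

alloy Z, M = 9.70×10⁻³

Putting every candidate on a common basis:
  alloy C: σ_y = 240.0 MPa, ρ = 1794 kg/m³
  alloy Z: σ_y = 325.0 MPa, ρ = 1858 kg/m³
  alloy D: σ_y = 270.0 MPa, ρ = 8930 kg/m³
  alloy H: σ_y = 232.0 MPa, ρ = 1970 kg/m³
  alloy Q: σ_y = 1140 MPa, ρ = 8440 kg/m³
  alloy B: σ_y = 65.70 MPa, ρ = 1210 kg/m³
  alloy G: σ_y = 87.80 MPa, ρ = 1143 kg/m³
  alloy Z: M = 9.70×10⁻³
  alloy C: M = 8.64×10⁻³
  alloy G: M = 8.20×10⁻³
  alloy H: M = 7.73×10⁻³
  alloy B: M = 6.70×10⁻³
  alloy Q: M = 4.00×10⁻³
  alloy D: M = 1.84×10⁻³
Alloy Z ranks first.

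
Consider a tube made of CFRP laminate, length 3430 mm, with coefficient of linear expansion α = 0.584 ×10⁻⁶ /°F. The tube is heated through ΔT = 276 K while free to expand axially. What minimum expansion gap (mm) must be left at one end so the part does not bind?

Convert α: 0.584×10⁻⁶/°F × (9/5) = 1.05×10⁻⁶/K.
ΔL = α·L₀·ΔT = 1.05×10⁻⁶ × 3430 mm × 276.0 K = 0.995 mm.

0.995 mm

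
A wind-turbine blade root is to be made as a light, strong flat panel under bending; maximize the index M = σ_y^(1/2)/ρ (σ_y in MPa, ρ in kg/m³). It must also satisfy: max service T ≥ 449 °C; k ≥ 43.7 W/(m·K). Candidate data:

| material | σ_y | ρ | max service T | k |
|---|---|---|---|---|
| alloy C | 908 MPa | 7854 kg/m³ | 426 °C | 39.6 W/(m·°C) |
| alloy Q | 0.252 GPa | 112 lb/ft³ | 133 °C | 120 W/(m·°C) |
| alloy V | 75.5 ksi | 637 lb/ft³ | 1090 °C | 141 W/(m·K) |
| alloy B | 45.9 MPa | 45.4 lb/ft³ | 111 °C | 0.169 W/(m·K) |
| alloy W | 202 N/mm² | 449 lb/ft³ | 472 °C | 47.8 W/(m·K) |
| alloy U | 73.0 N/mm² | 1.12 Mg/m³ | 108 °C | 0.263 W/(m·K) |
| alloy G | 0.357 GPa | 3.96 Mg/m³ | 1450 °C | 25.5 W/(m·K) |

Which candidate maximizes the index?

Screen on constraints: max service T ≥ 449 °C; k ≥ 43.7 W/(m·K). Survivors: alloy V, alloy W.
Normalizing units and computing the index:
  alloy V: σ_y = 520.6 MPa, ρ = 10200 kg/m³
  alloy W: σ_y = 202.0 MPa, ρ = 7192 kg/m³
  alloy V: M = 2.24×10⁻³
  alloy W: M = 1.98×10⁻³
Alloy V has the largest M.

alloy V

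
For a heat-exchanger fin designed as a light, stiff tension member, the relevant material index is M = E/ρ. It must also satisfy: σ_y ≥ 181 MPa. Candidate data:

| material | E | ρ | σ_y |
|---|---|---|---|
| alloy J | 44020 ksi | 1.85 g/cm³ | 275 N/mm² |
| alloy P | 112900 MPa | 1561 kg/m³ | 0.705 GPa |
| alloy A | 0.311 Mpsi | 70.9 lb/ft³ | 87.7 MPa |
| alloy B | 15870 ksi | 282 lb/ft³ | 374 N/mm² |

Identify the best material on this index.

alloy J

Screen on constraints: σ_y ≥ 181 MPa. Survivors: alloy J, alloy P, alloy B.
Putting every candidate on a common basis:
  alloy J: E = 303.5 GPa, ρ = 1850 kg/m³
  alloy P: E = 112.9 GPa, ρ = 1561 kg/m³
  alloy B: E = 109.4 GPa, ρ = 4517 kg/m³
  alloy J: M = 164 MN·m/kg
  alloy P: M = 72.3 MN·m/kg
  alloy B: M = 24.2 MN·m/kg
The maximum is for alloy J.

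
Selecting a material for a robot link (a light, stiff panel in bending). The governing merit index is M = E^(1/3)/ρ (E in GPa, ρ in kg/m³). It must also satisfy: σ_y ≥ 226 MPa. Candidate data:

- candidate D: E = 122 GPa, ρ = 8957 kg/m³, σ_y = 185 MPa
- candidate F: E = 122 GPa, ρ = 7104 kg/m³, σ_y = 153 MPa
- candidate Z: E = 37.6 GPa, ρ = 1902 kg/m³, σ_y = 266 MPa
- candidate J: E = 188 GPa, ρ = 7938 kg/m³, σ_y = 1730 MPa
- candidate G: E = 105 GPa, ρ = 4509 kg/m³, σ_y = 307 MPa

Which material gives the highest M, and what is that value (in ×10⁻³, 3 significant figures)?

candidate Z, M = 1.76×10⁻³

Screen on constraints: σ_y ≥ 226 MPa. Survivors: candidate Z, candidate J, candidate G.
Computing M directly (units already consistent):
  candidate Z: M = 1.76×10⁻³
  candidate G: M = 1.05×10⁻³
  candidate J: M = 0.722×10⁻³
Candidate Z ranks first.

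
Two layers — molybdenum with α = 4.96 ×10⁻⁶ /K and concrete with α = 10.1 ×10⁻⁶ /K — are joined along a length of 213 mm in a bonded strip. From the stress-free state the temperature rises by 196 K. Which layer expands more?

concrete

α(molybdenum) = 4.96×10⁻⁶/K vs α(concrete) = 10.1×10⁻⁶/K.
Higher α expands more for the same ΔT: concrete.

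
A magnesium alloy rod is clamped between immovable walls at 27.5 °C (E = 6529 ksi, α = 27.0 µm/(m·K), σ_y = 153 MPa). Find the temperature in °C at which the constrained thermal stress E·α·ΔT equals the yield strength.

E = 6529 ksi = 45.02 GPa.
E·α·ΔT = 153.0 MPa ⇒ ΔT = 153.0 / (45.02×10³ × 27.0×10⁻⁶) = 125.9 K.
T = 27.5 + 125.9 = 153.4 °C.

153 °C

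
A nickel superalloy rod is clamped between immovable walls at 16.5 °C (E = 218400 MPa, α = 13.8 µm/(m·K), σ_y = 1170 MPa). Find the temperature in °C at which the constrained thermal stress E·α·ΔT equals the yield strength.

E = 218400 MPa = 218.4 GPa.
E·α·ΔT = 1170 MPa ⇒ ΔT = 1170 / (218.4×10³ × 13.8×10⁻⁶) = 388.2 K.
T = 16.5 + 388.2 = 404.7 °C.

405 °C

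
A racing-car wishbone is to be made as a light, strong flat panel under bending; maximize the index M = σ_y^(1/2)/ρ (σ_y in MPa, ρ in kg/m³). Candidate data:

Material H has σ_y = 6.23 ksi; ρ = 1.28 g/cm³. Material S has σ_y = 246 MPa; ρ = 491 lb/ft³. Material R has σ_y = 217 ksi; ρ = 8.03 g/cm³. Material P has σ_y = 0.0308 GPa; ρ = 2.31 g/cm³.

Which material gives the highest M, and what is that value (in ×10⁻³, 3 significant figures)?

Normalizing units and computing the index:
  material H: σ_y = 42.95 MPa, ρ = 1280 kg/m³
  material S: σ_y = 246.0 MPa, ρ = 7865 kg/m³
  material R: σ_y = 1496 MPa, ρ = 8030 kg/m³
  material P: σ_y = 30.80 MPa, ρ = 2310 kg/m³
  material H: M = 5.12×10⁻³
  material R: M = 4.82×10⁻³
  material P: M = 2.40×10⁻³
  material S: M = 1.99×10⁻³
The maximum is for material H.

material H, M = 5.12×10⁻³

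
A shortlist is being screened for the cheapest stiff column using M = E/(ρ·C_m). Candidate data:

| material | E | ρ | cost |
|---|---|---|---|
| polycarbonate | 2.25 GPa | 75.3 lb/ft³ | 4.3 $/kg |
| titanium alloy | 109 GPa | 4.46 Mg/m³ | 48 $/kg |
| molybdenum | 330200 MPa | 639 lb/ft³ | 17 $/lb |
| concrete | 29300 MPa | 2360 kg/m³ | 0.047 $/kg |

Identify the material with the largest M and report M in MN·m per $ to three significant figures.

Putting every candidate on a common basis:
  polycarbonate: E = 2.250 GPa, ρ = 1206 kg/m³, cost = 4.300 $/kg
  titanium alloy: E = 109.0 GPa, ρ = 4460 kg/m³, cost = 48.00 $/kg
  molybdenum: E = 330.2 GPa, ρ = 10240 kg/m³, cost = 37.48 $/kg
  concrete: E = 29.30 GPa, ρ = 2360 kg/m³, cost = 0.04700 $/kg
  concrete: M = 264 MN·m per $
  molybdenum: M = 0.861 MN·m per $
  titanium alloy: M = 0.509 MN·m per $
  polycarbonate: M = 0.434 MN·m per $
Concrete ranks first.

concrete, M = 264 MN·m per $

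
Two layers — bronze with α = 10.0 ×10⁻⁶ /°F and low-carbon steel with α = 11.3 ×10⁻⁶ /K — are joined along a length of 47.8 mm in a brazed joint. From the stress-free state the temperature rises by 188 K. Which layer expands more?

bronze: α = 10.0×10⁻⁶/°F × 9/5 = 18.0×10⁻⁶/K.
α(bronze) = 18.0×10⁻⁶/K vs α(low-carbon steel) = 11.3×10⁻⁶/K.
Higher α expands more for the same ΔT: bronze.

bronze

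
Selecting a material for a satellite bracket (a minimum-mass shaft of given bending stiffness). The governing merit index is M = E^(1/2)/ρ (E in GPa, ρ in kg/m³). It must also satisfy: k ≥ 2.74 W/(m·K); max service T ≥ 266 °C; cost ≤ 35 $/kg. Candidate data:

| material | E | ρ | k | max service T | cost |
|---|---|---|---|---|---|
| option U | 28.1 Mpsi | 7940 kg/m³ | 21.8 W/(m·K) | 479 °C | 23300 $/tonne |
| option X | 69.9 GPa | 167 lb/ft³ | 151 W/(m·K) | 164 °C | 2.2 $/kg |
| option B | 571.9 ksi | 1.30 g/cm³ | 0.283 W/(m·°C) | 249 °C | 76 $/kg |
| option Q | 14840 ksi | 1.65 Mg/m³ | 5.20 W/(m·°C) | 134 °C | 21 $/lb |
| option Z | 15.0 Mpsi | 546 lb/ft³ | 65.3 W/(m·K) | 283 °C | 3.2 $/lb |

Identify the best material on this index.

Screen on constraints: k ≥ 2.74 W/(m·K); max service T ≥ 266 °C; cost ≤ 35 $/kg. Survivors: option U, option Z.
In SI units:
  option U: E = 193.7 GPa, ρ = 7940 kg/m³
  option Z: E = 103.4 GPa, ρ = 8746 kg/m³
  option U: M = 1.75×10⁻³
  option Z: M = 1.16×10⁻³
Option U has the largest M.

option U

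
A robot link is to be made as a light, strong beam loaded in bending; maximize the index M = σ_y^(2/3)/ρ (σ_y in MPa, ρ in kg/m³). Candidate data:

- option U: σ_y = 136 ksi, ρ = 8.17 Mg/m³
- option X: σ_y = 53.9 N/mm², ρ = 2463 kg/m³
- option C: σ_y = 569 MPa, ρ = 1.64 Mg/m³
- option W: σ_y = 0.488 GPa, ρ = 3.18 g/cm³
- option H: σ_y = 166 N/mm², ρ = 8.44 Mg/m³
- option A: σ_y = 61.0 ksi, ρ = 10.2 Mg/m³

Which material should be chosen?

option C

Putting every candidate on a common basis:
  option U: σ_y = 937.7 MPa, ρ = 8170 kg/m³
  option X: σ_y = 53.90 MPa, ρ = 2463 kg/m³
  option C: σ_y = 569.0 MPa, ρ = 1640 kg/m³
  option W: σ_y = 488.0 MPa, ρ = 3180 kg/m³
  option H: σ_y = 166.0 MPa, ρ = 8440 kg/m³
  option A: σ_y = 420.6 MPa, ρ = 10200 kg/m³
  option C: M = 41.9×10⁻³
  option W: M = 19.5×10⁻³
  option U: M = 11.7×10⁻³
  option X: M = 5.79×10⁻³
  option A: M = 5.50×10⁻³
  option H: M = 3.58×10⁻³
The maximum is for option C.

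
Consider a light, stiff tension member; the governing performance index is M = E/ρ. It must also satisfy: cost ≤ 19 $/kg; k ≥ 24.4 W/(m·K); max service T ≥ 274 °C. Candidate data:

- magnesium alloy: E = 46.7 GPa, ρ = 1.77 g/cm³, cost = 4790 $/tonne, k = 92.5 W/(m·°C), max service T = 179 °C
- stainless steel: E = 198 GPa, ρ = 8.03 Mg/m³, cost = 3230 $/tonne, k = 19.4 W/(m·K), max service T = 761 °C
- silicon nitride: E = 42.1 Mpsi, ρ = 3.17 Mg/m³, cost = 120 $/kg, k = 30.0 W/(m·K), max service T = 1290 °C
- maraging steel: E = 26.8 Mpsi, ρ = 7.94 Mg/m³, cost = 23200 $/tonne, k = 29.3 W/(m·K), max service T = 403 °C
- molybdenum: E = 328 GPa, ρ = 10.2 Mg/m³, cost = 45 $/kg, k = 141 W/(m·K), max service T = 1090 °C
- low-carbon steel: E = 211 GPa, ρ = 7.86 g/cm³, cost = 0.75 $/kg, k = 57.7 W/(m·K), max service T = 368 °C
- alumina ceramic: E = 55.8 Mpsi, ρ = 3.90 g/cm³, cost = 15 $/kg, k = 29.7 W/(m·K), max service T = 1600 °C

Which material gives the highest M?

alumina ceramic

Screen on constraints: cost ≤ 19 $/kg; k ≥ 24.4 W/(m·K); max service T ≥ 274 °C. Survivors: low-carbon steel, alumina ceramic.
Putting every candidate on a common basis:
  low-carbon steel: E = 211.0 GPa, ρ = 7860 kg/m³
  alumina ceramic: E = 384.7 GPa, ρ = 3900 kg/m³
  alumina ceramic: M = 98.6 MN·m/kg
  low-carbon steel: M = 26.8 MN·m/kg
The maximum is for alumina ceramic.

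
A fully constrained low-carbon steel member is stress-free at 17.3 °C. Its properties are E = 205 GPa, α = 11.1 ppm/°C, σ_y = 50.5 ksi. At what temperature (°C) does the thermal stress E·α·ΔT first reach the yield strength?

σ_y = 50.5 ksi = 348.2 MPa.
E·α·ΔT = 348.2 MPa ⇒ ΔT = 348.2 / (205.0×10³ × 11.1×10⁻⁶) = 153.0 K.
T = 17.3 + 153.0 = 170.3 °C.

170 °C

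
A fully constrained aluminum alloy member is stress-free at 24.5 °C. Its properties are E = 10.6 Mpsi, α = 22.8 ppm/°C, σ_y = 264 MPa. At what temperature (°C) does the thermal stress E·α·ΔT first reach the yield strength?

183 °C

E = 10.6 Mpsi = 73.08 GPa.
E·α·ΔT = 264.0 MPa ⇒ ΔT = 264.0 / (73.08×10³ × 22.8×10⁻⁶) = 158.4 K.
T = 24.5 + 158.4 = 182.9 °C.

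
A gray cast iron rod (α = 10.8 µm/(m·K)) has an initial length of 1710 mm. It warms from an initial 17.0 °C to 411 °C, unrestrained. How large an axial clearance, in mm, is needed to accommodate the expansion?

ΔT = 411 − 17.0 = 394.0 K.
ΔL = α·L₀·ΔT = 10.8×10⁻⁶ × 1710 mm × 394.0 K = 7.28 mm.

7.28 mm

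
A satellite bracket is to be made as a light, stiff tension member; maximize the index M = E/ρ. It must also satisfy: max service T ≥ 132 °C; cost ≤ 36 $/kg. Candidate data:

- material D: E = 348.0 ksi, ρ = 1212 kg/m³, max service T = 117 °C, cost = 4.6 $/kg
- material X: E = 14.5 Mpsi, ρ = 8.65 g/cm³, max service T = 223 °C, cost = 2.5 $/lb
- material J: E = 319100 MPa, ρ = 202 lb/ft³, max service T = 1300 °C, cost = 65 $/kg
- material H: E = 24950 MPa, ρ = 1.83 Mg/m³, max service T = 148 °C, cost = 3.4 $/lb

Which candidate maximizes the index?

Screen on constraints: max service T ≥ 132 °C; cost ≤ 36 $/kg. Survivors: material X, material H.
Putting every candidate on a common basis:
  material X: E = 99.97 GPa, ρ = 8650 kg/m³
  material H: E = 24.95 GPa, ρ = 1830 kg/m³
  material H: M = 13.6 MN·m/kg
  material X: M = 11.6 MN·m/kg
Highest index: material H.

material H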